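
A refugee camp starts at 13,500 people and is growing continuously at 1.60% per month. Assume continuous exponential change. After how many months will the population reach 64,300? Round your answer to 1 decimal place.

64300 = 13500 · e^(0.016·t)
t = ln(64300/13500) / 0.016 = ln(4.76296) / 0.016 = 1.56087 / 0.016

t ≈ 97.6 months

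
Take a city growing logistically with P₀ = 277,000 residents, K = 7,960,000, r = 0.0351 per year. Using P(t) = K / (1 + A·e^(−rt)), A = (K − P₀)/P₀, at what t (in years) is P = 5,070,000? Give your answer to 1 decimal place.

t ≈ 110.7 years

A = (7960000 − 277000)/277000 = 27.73646
5070000 = 7960000/(1 + 27.73646·e^(−0.0351t)) → 1 + 27.73646·e^(−0.0351t) = 1.57002
e^(−0.0351t) = 0.020551 → t = ln(48.65878)/0.0351 = 3.88483/0.0351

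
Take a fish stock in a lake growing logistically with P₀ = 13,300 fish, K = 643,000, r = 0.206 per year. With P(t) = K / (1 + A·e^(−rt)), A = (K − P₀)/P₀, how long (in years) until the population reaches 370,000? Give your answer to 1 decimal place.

A = (643000 − 13300)/13300 = 47.34586
370000 = 643000/(1 + 47.34586·e^(−0.206t)) → 1 + 47.34586·e^(−0.206t) = 1.73784
e^(−0.206t) = 0.015584 → t = ln(64.16839)/0.206 = 4.16151/0.206

t ≈ 20.2 years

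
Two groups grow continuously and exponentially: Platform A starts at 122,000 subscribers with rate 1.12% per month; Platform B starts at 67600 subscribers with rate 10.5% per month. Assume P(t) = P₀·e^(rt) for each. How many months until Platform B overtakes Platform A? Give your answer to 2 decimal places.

t ≈ 6.29 months

122000·e^(0.0112t) = 67600·e^(0.105t)
122000/67600 = e^((0.105 − 0.0112)t) → ln(1.80473) = 0.0938·t
t = 0.59041 / 0.0938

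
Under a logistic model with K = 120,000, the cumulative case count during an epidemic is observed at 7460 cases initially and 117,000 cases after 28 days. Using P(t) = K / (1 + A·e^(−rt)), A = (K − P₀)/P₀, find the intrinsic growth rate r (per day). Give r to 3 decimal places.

r ≈ 0.228 per day

A = (120000 − 7460)/7460 = 15.08579
117000 = 120000/(1 + 15.08579·e^(−r·28)) → e^(−28r) = (1.02564 − 1)/15.08579 = 0.0017
r = −ln(0.0017)/28 = 6.37731/28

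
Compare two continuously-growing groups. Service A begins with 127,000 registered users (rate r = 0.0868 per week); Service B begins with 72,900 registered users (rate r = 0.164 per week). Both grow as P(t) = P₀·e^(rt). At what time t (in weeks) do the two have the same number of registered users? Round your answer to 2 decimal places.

t ≈ 7.19 weeks

127000·e^(0.0868t) = 72900·e^(0.164t)
127000/72900 = e^((0.164 − 0.0868)t) → ln(1.74211) = 0.0772·t
t = 0.5551 / 0.0772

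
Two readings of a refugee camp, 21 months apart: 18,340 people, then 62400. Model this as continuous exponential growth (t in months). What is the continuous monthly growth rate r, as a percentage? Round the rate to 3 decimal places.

62400 = 18340 · e^(r·21)
e^(21r) = 62400/18340 = 3.4024
r = ln(3.4024) / 21 = 1.22448 / 21

r ≈ 5.831% per month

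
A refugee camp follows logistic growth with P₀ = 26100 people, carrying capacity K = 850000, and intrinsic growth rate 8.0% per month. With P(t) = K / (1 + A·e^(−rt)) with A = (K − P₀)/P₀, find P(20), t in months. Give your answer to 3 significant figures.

A = (850000 − 26100)/26100 = 31.56705
P(20) = 850000 / (1 + 31.56705·e^(−0.08·20)) = 850000 / (1 + 31.56705·0.201897)
= 850000 / 7.37328 ≈ 115281.16

≈ 115,000 people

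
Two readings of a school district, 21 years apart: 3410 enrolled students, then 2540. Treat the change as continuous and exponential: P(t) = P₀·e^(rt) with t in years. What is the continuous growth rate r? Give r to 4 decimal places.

2540 = 3410 · e^(r·21)
e^(21r) = 2540/3410 = 0.74487
r = ln(0.74487) / 21 = -0.29455 / 21

r ≈ -0.0140 per year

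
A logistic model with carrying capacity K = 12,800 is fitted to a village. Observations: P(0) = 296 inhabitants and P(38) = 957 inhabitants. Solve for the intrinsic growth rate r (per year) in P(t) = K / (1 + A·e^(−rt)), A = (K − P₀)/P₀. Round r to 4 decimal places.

A = (12800 − 296)/296 = 42.24324
957 = 12800/(1 + 42.24324·e^(−r·38)) → e^(−38r) = (13.37513 − 1)/42.24324 = 0.292949
r = −ln(0.292949)/38 = 1.22776/38

r ≈ 0.0323 per year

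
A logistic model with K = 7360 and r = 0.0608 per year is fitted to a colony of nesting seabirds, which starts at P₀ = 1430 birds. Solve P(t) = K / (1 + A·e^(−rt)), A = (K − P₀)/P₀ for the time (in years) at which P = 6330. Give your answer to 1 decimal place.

t ≈ 53.3 years

A = (7360 − 1430)/1430 = 4.14685
6330 = 7360/(1 + 4.14685·e^(−0.0608t)) → 1 + 4.14685·e^(−0.0608t) = 1.16272
e^(−0.0608t) = 0.039239 → t = ln(25.48503)/0.0608 = 3.23809/0.0608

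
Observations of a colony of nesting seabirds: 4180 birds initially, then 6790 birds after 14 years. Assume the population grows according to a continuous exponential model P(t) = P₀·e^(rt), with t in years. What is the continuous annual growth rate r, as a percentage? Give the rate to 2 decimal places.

r ≈ 3.47% per year

6790 = 4180 · e^(r·14)
e^(14r) = 6790/4180 = 1.6244
r = ln(1.6244) / 14 = 0.48514 / 14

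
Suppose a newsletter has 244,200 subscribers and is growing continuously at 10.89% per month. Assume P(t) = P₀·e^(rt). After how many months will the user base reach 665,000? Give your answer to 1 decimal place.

t ≈ 9.2 months

665000 = 244200 · e^(0.1089·t)
t = ln(665000/244200) / 0.1089 = ln(2.72318) / 0.1089 = 1.0018 / 0.1089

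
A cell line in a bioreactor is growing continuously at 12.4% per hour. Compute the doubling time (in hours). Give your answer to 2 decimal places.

doubling time = ln(2) / |r| = 0.69315 / 0.124

doubling time ≈ 5.59 hours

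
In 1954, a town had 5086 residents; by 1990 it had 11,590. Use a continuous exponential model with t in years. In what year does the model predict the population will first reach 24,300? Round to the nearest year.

r = ln(11590/5086) / 36 = 0.82365/36 ≈ 0.022879 per year
t = ln(24300/5086) / r = 1.56398/0.022879 ≈ 68.36 years after 1954

year 2022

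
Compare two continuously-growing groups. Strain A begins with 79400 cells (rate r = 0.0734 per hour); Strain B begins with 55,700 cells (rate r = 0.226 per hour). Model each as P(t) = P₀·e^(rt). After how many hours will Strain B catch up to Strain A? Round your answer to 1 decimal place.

t ≈ 2.3 hours

79400·e^(0.0734t) = 55700·e^(0.226t)
79400/55700 = e^((0.226 − 0.0734)t) → ln(1.42549) = 0.1526·t
t = 0.35452 / 0.1526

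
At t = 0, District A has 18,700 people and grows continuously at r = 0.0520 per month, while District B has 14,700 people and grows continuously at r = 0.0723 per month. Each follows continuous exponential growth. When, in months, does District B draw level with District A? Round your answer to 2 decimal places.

18700·e^(0.052t) = 14700·e^(0.0723t)
18700/14700 = e^((0.0723 − 0.052)t) → ln(1.27211) = 0.0203·t
t = 0.24068 / 0.0203

t ≈ 11.86 months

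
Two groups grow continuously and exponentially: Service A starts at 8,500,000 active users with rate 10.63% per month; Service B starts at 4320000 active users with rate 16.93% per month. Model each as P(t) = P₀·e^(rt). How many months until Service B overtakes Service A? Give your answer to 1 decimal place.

8500000·e^(0.1063t) = 4320000·e^(0.1693t)
8500000/4320000 = e^((0.1693 − 0.1063)t) → ln(1.96759) = 0.063·t
t = 0.67681 / 0.063

t ≈ 10.7 months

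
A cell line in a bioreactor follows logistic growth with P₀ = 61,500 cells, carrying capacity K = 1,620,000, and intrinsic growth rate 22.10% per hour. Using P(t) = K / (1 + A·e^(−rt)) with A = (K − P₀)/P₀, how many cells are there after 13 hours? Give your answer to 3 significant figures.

A = (1620000 − 61500)/61500 = 25.34146
P(13) = 1620000 / (1 + 25.34146·e^(−0.221·13)) = 1620000 / (1 + 25.34146·0.056529)
= 1620000 / 2.43253 ≈ 665973.36

≈ 666,000 cells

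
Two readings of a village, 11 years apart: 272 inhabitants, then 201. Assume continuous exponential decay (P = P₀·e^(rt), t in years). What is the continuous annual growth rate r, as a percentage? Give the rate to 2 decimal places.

201 = 272 · e^(r·11)
e^(11r) = 201/272 = 0.73897
r = ln(0.73897) / 11 = -0.3025 / 11

r ≈ -2.75% per year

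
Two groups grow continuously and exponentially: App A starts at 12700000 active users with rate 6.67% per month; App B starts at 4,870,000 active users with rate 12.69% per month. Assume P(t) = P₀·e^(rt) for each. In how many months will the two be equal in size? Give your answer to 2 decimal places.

t ≈ 15.92 months

12700000·e^(0.0667t) = 4870000·e^(0.1269t)
12700000/4870000 = e^((0.1269 − 0.0667)t) → ln(2.6078) = 0.0602·t
t = 0.95851 / 0.0602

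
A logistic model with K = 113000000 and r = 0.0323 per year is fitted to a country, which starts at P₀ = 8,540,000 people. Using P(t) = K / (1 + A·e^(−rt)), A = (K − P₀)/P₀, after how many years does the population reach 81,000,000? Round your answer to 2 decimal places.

A = (113000000 − 8540000)/8540000 = 12.23185
81000000 = 113000000/(1 + 12.23185·e^(−0.0323t)) → 1 + 12.23185·e^(−0.0323t) = 1.39506
e^(−0.0323t) = 0.032298 → t = ln(30.96187)/0.0323 = 3.43276/0.0323

t ≈ 106.28 years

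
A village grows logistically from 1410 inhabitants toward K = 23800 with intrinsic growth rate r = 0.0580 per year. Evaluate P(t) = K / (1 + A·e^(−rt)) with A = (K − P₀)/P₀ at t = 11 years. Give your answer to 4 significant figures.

≈ 2,535 inhabitants

A = (23800 − 1410)/1410 = 15.87943
P(11) = 23800 / (1 + 15.87943·e^(−0.058·11)) = 23800 / (1 + 15.87943·0.528348)
= 23800 / 9.38987 ≈ 2534.65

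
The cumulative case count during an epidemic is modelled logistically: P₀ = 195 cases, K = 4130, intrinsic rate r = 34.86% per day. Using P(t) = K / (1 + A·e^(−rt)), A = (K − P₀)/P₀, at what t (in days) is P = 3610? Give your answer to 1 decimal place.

t ≈ 14.2 days

A = (4130 − 195)/195 = 20.17949
3610 = 4130/(1 + 20.17949·e^(−0.3486t)) → 1 + 20.17949·e^(−0.3486t) = 1.14404
e^(−0.3486t) = 0.007138 → t = ln(140.09221)/0.3486 = 4.9423/0.3486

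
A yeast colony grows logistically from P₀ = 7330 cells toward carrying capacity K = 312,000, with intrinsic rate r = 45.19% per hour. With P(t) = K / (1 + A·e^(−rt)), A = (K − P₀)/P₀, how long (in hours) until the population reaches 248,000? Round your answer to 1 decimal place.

t ≈ 11.2 hours

A = (312000 − 7330)/7330 = 41.5648
248000 = 312000/(1 + 41.5648·e^(−0.4519t)) → 1 + 41.5648·e^(−0.4519t) = 1.25806
e^(−0.4519t) = 0.006209 → t = ln(161.06361)/0.4519 = 5.0818/0.4519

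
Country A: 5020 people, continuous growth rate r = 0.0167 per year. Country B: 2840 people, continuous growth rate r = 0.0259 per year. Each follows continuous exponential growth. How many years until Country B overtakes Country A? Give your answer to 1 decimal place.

t ≈ 61.9 years

5020·e^(0.0167t) = 2840·e^(0.0259t)
5020/2840 = e^((0.0259 − 0.0167)t) → ln(1.76761) = 0.0092·t
t = 0.56963 / 0.0092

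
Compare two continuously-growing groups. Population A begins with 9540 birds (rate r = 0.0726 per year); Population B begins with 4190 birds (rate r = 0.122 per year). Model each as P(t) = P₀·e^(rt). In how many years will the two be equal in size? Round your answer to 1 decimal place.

9540·e^(0.0726t) = 4190·e^(0.122t)
9540/4190 = e^((0.122 − 0.0726)t) → ln(2.27685) = 0.0494·t
t = 0.82279 / 0.0494

t ≈ 16.7 years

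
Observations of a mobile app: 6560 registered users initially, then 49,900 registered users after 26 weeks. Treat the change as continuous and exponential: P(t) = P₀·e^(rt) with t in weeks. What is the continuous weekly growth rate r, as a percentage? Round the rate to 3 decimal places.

49900 = 6560 · e^(r·26)
e^(26r) = 49900/6560 = 7.60671
r = ln(7.60671) / 26 = 2.02903 / 26

r ≈ 7.804% per week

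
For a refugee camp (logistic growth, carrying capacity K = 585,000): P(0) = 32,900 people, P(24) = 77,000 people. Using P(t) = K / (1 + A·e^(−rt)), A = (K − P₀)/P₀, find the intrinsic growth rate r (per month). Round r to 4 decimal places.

A = (585000 − 32900)/32900 = 16.78116
77000 = 585000/(1 + 16.78116·e^(−r·24)) → e^(−24r) = (7.5974 − 1)/16.78116 = 0.393144
r = −ln(0.393144)/24 = 0.93358/24

r ≈ 0.0389 per month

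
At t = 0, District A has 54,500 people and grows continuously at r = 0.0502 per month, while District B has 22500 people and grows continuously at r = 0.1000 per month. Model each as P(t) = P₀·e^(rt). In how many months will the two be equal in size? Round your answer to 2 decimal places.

t ≈ 17.76 months

54500·e^(0.0502t) = 22500·e^(0.1t)
54500/22500 = e^((0.1 − 0.0502)t) → ln(2.42222) = 0.0498·t
t = 0.88469 / 0.0498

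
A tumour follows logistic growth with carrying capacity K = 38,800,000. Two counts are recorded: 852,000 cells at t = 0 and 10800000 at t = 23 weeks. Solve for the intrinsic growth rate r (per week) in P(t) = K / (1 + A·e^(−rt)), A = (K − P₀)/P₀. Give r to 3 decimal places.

A = (38800000 − 852000)/852000 = 44.53991
10800000 = 38800000/(1 + 44.53991·e^(−r·23)) → e^(−23r) = (3.59259 − 1)/44.53991 = 0.058208
r = −ln(0.058208)/23 = 2.84373/23

r ≈ 0.124 per week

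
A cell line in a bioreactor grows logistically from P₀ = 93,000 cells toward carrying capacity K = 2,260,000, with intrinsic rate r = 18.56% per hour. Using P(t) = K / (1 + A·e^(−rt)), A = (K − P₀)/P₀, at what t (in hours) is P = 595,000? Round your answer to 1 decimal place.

A = (2260000 − 93000)/93000 = 23.30108
595000 = 2260000/(1 + 23.30108·e^(−0.1856t)) → 1 + 23.30108·e^(−0.1856t) = 3.79832
e^(−0.1856t) = 0.120094 → t = ln(8.32681)/0.1856 = 2.11948/0.1856

t ≈ 11.4 hours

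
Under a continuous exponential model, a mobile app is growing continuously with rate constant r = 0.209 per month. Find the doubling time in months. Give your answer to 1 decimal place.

doubling time ≈ 3.3 months

doubling time = ln(2) / |r| = 0.69315 / 0.209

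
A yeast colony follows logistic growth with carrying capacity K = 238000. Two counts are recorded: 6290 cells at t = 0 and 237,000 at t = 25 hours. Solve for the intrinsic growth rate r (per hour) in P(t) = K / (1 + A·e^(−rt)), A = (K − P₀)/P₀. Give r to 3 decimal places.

A = (238000 − 6290)/6290 = 36.83784
237000 = 238000/(1 + 36.83784·e^(−r·25)) → e^(−25r) = (1.00422 − 1)/36.83784 = 0.000115
r = −ln(0.000115)/25 = 9.07459/25

r ≈ 0.363 per hour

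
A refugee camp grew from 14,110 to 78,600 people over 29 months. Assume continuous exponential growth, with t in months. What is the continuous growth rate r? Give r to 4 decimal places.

78600 = 14110 · e^(r·29)
e^(29r) = 78600/14110 = 5.57052
r = ln(5.57052) / 29 = 1.71749 / 29

r ≈ 0.0592 per month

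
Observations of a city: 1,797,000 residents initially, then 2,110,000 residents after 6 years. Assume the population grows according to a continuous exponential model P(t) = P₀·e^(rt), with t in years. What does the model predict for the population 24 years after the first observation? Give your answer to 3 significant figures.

≈ 3,420,000 residents

r = ln(2110000/1797000) / 6 ≈ 0.026762 per year
P(24) = 1797000 · e^(0.026762·24) = 1797000 · 1.9008 ≈ 3415746.17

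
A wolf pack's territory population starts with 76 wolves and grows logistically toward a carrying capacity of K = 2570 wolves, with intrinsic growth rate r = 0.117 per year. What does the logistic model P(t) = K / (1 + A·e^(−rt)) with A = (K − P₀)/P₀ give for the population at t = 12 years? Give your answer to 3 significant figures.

A = (2570 − 76)/76 = 32.81579
P(12) = 2570 / (1 + 32.81579·e^(−0.117·12)) = 2570 / (1 + 32.81579·0.245613)
= 2570 / 9.05997 ≈ 283.67

≈ 284 wolves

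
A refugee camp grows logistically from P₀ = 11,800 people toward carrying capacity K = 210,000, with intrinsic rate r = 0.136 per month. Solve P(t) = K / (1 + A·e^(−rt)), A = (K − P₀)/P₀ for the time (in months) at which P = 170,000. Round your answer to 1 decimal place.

A = (210000 − 11800)/11800 = 16.79661
170000 = 210000/(1 + 16.79661·e^(−0.136t)) → 1 + 16.79661·e^(−0.136t) = 1.23529
e^(−0.136t) = 0.014008 → t = ln(71.38559)/0.136 = 4.2681/0.136

t ≈ 31.4 months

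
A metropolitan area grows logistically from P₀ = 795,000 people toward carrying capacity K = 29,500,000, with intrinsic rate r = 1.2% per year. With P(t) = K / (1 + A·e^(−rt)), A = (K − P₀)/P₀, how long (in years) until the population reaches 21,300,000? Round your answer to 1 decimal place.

A = (29500000 − 795000)/795000 = 36.10692
21300000 = 29500000/(1 + 36.10692·e^(−0.012t)) → 1 + 36.10692·e^(−0.012t) = 1.38498
e^(−0.012t) = 0.010662 → t = ln(93.78992)/0.012 = 4.54106/0.012

t ≈ 378.4 years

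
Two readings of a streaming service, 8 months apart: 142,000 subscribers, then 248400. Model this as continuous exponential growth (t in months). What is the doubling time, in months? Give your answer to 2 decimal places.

doubling time ≈ 9.92 months

r = ln(248400/142000) / 8 = ln(1.7493) / 8 ≈ 0.069902 per month
doubling time = ln 2 / |r| = 0.69315 / 0.069902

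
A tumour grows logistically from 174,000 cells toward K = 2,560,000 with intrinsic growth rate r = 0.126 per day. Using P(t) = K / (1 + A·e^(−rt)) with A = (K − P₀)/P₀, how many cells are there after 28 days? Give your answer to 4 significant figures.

≈ 1,825,000 cells

A = (2560000 − 174000)/174000 = 13.71264
P(28) = 2560000 / (1 + 13.71264·e^(−0.126·28)) = 2560000 / (1 + 13.71264·0.029364)
= 2560000 / 1.40265 ≈ 1825113.66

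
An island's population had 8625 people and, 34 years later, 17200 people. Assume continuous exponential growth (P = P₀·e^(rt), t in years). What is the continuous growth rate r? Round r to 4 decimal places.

r ≈ 0.0203 per year

17200 = 8625 · e^(r·34)
e^(34r) = 17200/8625 = 1.9942
r = ln(1.9942) / 34 = 0.69024 / 34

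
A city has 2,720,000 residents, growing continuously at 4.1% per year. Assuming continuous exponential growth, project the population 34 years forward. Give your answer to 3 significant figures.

P(34) = 2720000 · e^(0.041·34) = 2720000 · e^(1.394)
= 2720000 · 4.03094 ≈ 10964161.19

≈ 11,000,000 residents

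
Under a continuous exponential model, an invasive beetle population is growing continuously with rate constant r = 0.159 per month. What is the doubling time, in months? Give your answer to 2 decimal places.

doubling time = ln(2) / |r| = 0.69315 / 0.159

doubling time ≈ 4.36 months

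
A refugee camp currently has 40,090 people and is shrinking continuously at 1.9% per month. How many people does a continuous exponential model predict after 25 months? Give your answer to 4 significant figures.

≈ 24,930 people

P(25) = 40090 · e^(-0.019·25) = 40090 · e^(-0.475)
= 40090 · 0.62189 ≈ 24931.37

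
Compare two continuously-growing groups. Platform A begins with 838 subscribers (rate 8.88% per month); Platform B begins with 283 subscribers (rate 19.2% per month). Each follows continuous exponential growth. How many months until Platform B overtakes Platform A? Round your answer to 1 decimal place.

t ≈ 10.5 months

838·e^(0.0888t) = 283·e^(0.192t)
838/283 = e^((0.192 − 0.0888)t) → ln(2.96113) = 0.1032·t
t = 1.08557 / 0.1032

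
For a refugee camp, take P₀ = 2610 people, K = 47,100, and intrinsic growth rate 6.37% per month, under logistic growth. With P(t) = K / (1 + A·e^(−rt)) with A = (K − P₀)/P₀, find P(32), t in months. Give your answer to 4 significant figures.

A = (47100 − 2610)/2610 = 17.04598
P(32) = 47100 / (1 + 17.04598·e^(−0.0637·32)) = 47100 / (1 + 17.04598·0.130237)
= 47100 / 3.22002 ≈ 14627.26

≈ 14,630 people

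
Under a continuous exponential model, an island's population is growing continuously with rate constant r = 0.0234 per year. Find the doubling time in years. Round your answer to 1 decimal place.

doubling time = ln(2) / |r| = 0.69315 / 0.0234

doubling time ≈ 29.6 years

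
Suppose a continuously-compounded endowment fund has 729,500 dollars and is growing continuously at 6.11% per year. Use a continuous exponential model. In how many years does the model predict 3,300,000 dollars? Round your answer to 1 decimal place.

3300000 = 729500 · e^(0.0611·t)
t = ln(3300000/729500) / 0.0611 = ln(4.52365) / 0.0611 = 1.50932 / 0.0611

t ≈ 24.7 years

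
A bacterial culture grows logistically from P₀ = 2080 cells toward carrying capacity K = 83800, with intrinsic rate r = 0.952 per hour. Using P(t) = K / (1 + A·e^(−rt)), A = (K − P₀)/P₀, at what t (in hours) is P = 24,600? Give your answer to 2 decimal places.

A = (83800 − 2080)/2080 = 39.28846
24600 = 83800/(1 + 39.28846·e^(−0.952t)) → 1 + 39.28846·e^(−0.952t) = 3.4065
e^(−0.952t) = 0.061252 → t = ln(16.32595)/0.952 = 2.79276/0.952

t ≈ 2.93 hours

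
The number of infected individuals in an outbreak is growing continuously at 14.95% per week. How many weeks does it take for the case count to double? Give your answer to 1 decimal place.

doubling time = ln(2) / |r| = 0.69315 / 0.1495

doubling time ≈ 4.6 weeks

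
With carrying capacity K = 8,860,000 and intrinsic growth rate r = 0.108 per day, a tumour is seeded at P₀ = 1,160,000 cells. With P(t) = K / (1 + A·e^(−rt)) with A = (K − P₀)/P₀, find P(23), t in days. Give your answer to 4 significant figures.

A = (8860000 − 1160000)/1160000 = 6.63793
P(23) = 8860000 / (1 + 6.63793·e^(−0.108·23)) = 8860000 / (1 + 6.63793·0.083409)
= 8860000 / 1.55366 ≈ 5702653.59

≈ 5,703,000 cells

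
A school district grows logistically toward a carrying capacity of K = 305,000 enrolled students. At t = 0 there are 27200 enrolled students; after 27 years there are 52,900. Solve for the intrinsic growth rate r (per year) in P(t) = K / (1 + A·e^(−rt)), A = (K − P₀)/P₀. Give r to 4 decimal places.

A = (305000 − 27200)/27200 = 10.21324
52900 = 305000/(1 + 10.21324·e^(−r·27)) → e^(−27r) = (5.7656 − 1)/10.21324 = 0.46661
r = −ln(0.46661)/27 = 0.76226/27

r ≈ 0.0282 per year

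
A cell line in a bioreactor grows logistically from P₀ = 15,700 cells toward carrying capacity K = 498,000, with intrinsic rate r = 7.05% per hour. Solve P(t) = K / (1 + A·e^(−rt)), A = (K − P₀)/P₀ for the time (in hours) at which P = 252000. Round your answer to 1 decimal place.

A = (498000 − 15700)/15700 = 30.71975
252000 = 498000/(1 + 30.71975·e^(−0.0705t)) → 1 + 30.71975·e^(−0.0705t) = 1.97619
e^(−0.0705t) = 0.031777 → t = ln(31.46901)/0.0705 = 3.449/0.0705

t ≈ 48.9 hours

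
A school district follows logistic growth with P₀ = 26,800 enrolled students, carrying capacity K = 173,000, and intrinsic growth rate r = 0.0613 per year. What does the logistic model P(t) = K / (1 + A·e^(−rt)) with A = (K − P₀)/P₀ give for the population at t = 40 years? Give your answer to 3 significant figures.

≈ 118,000 enrolled students

A = (173000 − 26800)/26800 = 5.45522
P(40) = 173000 / (1 + 5.45522·e^(−0.0613·40)) = 173000 / (1 + 5.45522·0.086121)
= 173000 / 1.46981 ≈ 117702.27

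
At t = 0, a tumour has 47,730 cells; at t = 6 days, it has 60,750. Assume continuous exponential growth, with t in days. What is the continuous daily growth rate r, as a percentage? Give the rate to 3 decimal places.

r ≈ 4.020% per day

60750 = 47730 · e^(r·6)
e^(6r) = 60750/47730 = 1.27278
r = ln(1.27278) / 6 = 0.24121 / 6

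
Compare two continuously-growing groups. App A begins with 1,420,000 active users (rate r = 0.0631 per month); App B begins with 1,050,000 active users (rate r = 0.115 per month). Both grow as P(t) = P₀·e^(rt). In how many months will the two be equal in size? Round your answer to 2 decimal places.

1420000·e^(0.0631t) = 1050000·e^(0.115t)
1420000/1050000 = e^((0.115 − 0.0631)t) → ln(1.35238) = 0.0519·t
t = 0.30187 / 0.0519

t ≈ 5.82 months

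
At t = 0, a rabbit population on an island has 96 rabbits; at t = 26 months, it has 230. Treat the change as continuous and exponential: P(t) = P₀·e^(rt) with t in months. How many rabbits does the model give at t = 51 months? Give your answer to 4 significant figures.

≈ 532.8 rabbits

r = ln(230/96) / 26 ≈ 0.033605 per month
P(51) = 96 · e^(0.033605·51) = 96 · 5.55033 ≈ 532.83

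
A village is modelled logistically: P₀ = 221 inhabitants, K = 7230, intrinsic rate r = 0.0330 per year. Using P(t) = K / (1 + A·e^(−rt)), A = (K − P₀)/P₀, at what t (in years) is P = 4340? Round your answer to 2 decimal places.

A = (7230 − 221)/221 = 31.71493
4340 = 7230/(1 + 31.71493·e^(−0.033t)) → 1 + 31.71493·e^(−0.033t) = 1.6659
e^(−0.033t) = 0.020996 → t = ln(47.62727)/0.033 = 3.86341/0.033

t ≈ 117.07 years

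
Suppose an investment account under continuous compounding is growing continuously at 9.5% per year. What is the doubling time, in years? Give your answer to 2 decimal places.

doubling time ≈ 7.30 years

doubling time = ln(2) / |r| = 0.69315 / 0.095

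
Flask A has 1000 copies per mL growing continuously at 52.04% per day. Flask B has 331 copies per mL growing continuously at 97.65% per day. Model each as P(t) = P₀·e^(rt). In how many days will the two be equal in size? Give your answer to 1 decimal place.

1000·e^(0.5204t) = 331·e^(0.9765t)
1000/331 = e^((0.9765 − 0.5204)t) → ln(3.02115) = 0.4561·t
t = 1.10564 / 0.4561

t ≈ 2.4 days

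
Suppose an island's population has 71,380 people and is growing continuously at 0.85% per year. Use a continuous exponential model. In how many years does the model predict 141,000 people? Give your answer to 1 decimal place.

t ≈ 80.1 years

141000 = 71380 · e^(0.0085·t)
t = ln(141000/71380) / 0.0085 = ln(1.97534) / 0.0085 = 0.68074 / 0.0085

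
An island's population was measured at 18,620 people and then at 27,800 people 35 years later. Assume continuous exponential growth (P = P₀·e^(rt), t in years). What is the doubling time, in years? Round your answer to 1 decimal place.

r = ln(27800/18620) / 35 = ln(1.49302) / 35 ≈ 0.011451 per year
doubling time = ln 2 / |r| = 0.69315 / 0.011451

doubling time ≈ 60.5 years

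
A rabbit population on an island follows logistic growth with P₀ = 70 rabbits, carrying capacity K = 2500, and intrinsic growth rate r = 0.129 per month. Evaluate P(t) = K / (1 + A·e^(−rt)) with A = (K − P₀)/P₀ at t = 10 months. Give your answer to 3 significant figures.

≈ 237 rabbits

A = (2500 − 70)/70 = 34.71429
P(10) = 2500 / (1 + 34.71429·e^(−0.129·10)) = 2500 / (1 + 34.71429·0.275271)
= 2500 / 10.55583 ≈ 236.84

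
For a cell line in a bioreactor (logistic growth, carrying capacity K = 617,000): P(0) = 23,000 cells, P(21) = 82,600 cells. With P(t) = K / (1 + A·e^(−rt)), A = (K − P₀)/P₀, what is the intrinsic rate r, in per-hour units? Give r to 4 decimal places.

A = (617000 − 23000)/23000 = 25.82609
82600 = 617000/(1 + 25.82609·e^(−r·21)) → e^(−21r) = (7.46973 − 1)/25.82609 = 0.250512
r = −ln(0.250512)/21 = 1.38425/21

r ≈ 0.0659 per hour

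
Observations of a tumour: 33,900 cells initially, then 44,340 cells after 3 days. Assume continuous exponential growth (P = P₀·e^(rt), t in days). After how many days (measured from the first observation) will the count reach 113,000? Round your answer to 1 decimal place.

r = ln(44340/33900) / 3 ≈ 0.089491 per day
t = ln(113000/33900) / r = 1.20397 / 0.089491 ≈ 13.454

t ≈ 13.5 days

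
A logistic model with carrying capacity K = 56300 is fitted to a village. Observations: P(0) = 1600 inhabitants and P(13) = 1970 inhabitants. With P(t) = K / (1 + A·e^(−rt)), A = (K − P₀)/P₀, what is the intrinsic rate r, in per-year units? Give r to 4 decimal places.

r ≈ 0.0165 per year

A = (56300 − 1600)/1600 = 34.1875
1970 = 56300/(1 + 34.1875·e^(−r·13)) → e^(−13r) = (28.57868 − 1)/34.1875 = 0.806689
r = −ln(0.806689)/13 = 0.21482/13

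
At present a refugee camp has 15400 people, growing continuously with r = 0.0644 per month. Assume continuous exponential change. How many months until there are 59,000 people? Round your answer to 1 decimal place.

59000 = 15400 · e^(0.0644·t)
t = ln(59000/15400) / 0.0644 = ln(3.83117) / 0.0644 = 1.34317 / 0.0644

t ≈ 20.9 months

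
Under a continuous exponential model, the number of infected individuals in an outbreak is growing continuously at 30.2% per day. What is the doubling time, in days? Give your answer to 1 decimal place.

doubling time ≈ 2.3 days

doubling time = ln(2) / |r| = 0.69315 / 0.302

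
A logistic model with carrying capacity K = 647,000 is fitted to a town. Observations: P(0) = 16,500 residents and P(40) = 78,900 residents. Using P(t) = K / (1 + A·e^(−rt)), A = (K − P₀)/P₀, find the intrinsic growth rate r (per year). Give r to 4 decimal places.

r ≈ 0.0417 per year

A = (647000 − 16500)/16500 = 38.21212
78900 = 647000/(1 + 38.21212·e^(−r·40)) → e^(−40r) = (8.20025 − 1)/38.21212 = 0.188429
r = −ln(0.188429)/40 = 1.66904/40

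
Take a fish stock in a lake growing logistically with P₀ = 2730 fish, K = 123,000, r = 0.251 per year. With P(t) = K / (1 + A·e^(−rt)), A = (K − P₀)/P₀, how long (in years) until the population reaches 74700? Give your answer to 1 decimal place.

A = (123000 − 2730)/2730 = 44.05495
74700 = 123000/(1 + 44.05495·e^(−0.251t)) → 1 + 44.05495·e^(−0.251t) = 1.64659
e^(−0.251t) = 0.014677 → t = ln(68.13467)/0.251 = 4.22149/0.251

t ≈ 16.8 years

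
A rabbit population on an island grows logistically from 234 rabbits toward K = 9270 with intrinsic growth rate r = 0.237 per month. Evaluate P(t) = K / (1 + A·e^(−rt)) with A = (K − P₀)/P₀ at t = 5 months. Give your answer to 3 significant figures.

≈ 724 rabbits

A = (9270 − 234)/234 = 38.61538
P(5) = 9270 / (1 + 38.61538·e^(−0.237·5)) = 9270 / (1 + 38.61538·0.305746)
= 9270 / 12.80651 ≈ 723.85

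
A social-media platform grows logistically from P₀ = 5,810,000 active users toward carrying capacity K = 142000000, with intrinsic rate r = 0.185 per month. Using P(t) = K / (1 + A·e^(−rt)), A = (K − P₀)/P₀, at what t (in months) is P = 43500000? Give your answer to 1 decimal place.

A = (142000000 − 5810000)/5810000 = 23.44062
43500000 = 142000000/(1 + 23.44062·e^(−0.185t)) → 1 + 23.44062·e^(−0.185t) = 3.26437
e^(−0.185t) = 0.0966 → t = ln(10.35195)/0.185 = 2.33717/0.185

t ≈ 12.6 months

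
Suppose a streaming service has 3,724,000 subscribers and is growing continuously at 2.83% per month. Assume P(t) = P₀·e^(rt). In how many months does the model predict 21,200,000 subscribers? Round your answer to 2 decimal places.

t ≈ 61.46 months

21200000 = 3724000 · e^(0.0283·t)
t = ln(21200000/3724000) / 0.0283 = ln(5.6928) / 0.0283 = 1.7392 / 0.0283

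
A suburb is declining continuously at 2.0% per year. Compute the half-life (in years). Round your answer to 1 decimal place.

half-life ≈ 34.7 years

half-life = ln(2) / |r| = 0.69315 / 0.02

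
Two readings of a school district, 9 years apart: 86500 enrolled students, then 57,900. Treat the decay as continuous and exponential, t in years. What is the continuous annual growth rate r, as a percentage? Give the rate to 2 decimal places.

r ≈ -4.46% per year

57900 = 86500 · e^(r·9)
e^(9r) = 57900/86500 = 0.66936
r = ln(0.66936) / 9 = -0.40143 / 9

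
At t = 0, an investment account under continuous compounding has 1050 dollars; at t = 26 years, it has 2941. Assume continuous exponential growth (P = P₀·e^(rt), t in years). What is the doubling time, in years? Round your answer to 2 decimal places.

r = ln(2941/1050) / 26 = ln(2.80095) / 26 ≈ 0.039614 per year
doubling time = ln 2 / |r| = 0.69315 / 0.039614

doubling time ≈ 17.50 years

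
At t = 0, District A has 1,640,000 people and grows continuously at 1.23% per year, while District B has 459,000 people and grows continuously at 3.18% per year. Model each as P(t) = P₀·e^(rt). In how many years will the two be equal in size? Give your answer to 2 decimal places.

t ≈ 65.30 years

1640000·e^(0.0123t) = 459000·e^(0.0318t)
1640000/459000 = e^((0.0318 − 0.0123)t) → ln(3.57298) = 0.0195·t
t = 1.2734 / 0.0195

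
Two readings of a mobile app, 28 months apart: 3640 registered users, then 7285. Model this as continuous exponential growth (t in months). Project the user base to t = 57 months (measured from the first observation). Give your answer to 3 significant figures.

≈ 14,900 registered users

r = ln(7285/3640) / 28 ≈ 0.02478 per month
P(57) = 3640 · e^(0.02478·57) = 3640 · 4.10599 ≈ 14945.81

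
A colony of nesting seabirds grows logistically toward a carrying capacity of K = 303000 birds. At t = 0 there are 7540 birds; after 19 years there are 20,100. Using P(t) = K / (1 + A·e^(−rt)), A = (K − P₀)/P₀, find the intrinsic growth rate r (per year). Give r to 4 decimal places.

r ≈ 0.0539 per year

A = (303000 − 7540)/7540 = 39.18568
20100 = 303000/(1 + 39.18568·e^(−r·19)) → e^(−19r) = (15.07463 − 1)/39.18568 = 0.359178
r = −ln(0.359178)/19 = 1.02394/19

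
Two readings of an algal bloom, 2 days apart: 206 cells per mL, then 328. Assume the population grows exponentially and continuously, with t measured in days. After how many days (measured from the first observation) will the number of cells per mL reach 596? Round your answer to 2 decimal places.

r = ln(328/206) / 2 ≈ 0.232569 per day
t = ln(596/206) / r = 1.06236 / 0.232569 ≈ 4.568

t ≈ 4.57 days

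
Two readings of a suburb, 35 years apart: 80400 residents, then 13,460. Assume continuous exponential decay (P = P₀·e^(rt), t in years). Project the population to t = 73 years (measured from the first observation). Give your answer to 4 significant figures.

≈ 1,933 residents

r = ln(13460/80400) / 35 ≈ -0.051065 per year
P(73) = 80400 · e^(-0.051065·73) = 80400 · 0.02405 ≈ 1933.31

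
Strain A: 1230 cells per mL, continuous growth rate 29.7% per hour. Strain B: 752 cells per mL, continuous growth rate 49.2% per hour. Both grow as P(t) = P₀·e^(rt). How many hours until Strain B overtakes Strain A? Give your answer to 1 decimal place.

t ≈ 2.5 hours

1230·e^(0.297t) = 752·e^(0.492t)
1230/752 = e^((0.492 − 0.297)t) → ln(1.63564) = 0.195·t
t = 0.49203 / 0.195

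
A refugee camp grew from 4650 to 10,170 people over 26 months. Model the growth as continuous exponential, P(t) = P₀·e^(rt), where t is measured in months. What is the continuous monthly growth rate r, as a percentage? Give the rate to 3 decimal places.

10170 = 4650 · e^(r·26)
e^(26r) = 10170/4650 = 2.1871
r = ln(2.1871) / 26 = 0.78257 / 26

r ≈ 3.010% per month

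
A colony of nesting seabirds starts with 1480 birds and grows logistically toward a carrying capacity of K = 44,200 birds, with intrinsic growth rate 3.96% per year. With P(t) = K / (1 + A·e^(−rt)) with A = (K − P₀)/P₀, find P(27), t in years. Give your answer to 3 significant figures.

≈ 4,050 birds

A = (44200 − 1480)/1480 = 28.86486
P(27) = 44200 / (1 + 28.86486·e^(−0.0396·27)) = 44200 / (1 + 28.86486·0.343283)
= 44200 / 10.90882 ≈ 4051.77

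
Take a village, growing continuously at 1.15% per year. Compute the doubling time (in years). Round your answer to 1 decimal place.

doubling time ≈ 60.3 years

doubling time = ln(2) / |r| = 0.69315 / 0.0115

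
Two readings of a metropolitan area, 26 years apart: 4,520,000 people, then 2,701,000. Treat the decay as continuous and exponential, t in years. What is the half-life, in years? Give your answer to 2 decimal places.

r = ln(2701000/4520000) / 26 = ln(0.59757) / 26 ≈ -0.019803 per year
half-life = ln 2 / |r| = 0.69315 / 0.019803

half-life ≈ 35.00 years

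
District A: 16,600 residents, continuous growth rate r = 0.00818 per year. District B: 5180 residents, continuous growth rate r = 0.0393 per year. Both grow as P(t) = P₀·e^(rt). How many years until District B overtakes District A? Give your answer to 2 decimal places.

t ≈ 37.42 years

16600·e^(0.00818t) = 5180·e^(0.0393t)
16600/5180 = e^((0.0393 − 0.00818)t) → ln(3.20463) = 0.03112·t
t = 1.1646 / 0.03112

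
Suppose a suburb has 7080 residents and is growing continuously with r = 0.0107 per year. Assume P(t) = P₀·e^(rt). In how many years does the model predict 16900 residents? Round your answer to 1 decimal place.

16900 = 7080 · e^(0.0107·t)
t = ln(16900/7080) / 0.0107 = ln(2.38701) / 0.0107 = 0.87004 / 0.0107

t ≈ 81.3 years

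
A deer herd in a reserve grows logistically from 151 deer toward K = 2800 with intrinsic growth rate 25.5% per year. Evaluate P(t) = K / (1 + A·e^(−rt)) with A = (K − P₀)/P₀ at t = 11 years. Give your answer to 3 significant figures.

A = (2800 − 151)/151 = 17.54305
P(11) = 2800 / (1 + 17.54305·e^(−0.255·11)) = 2800 / (1 + 17.54305·0.060507)
= 2800 / 2.06147 ≈ 1358.25

≈ 1,360 deer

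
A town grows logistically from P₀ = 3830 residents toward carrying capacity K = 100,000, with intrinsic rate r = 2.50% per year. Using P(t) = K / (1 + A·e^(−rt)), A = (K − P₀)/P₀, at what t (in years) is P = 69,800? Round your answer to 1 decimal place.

A = (100000 − 3830)/3830 = 25.10966
69800 = 100000/(1 + 25.10966·e^(−0.025t)) → 1 + 25.10966·e^(−0.025t) = 1.43266
e^(−0.025t) = 0.017231 → t = ln(58.03491)/0.025 = 4.06104/0.025

t ≈ 162.4 years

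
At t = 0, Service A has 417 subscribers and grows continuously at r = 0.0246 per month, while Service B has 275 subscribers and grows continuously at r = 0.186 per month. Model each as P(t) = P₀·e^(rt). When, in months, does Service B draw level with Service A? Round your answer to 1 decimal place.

417·e^(0.0246t) = 275·e^(0.186t)
417/275 = e^((0.186 − 0.0246)t) → ln(1.51636) = 0.1614·t
t = 0.41632 / 0.1614

t ≈ 2.6 months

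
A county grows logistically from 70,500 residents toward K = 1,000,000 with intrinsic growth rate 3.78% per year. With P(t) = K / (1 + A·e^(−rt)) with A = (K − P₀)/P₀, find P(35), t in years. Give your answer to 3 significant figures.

≈ 222,000 residents

A = (1000000 − 70500)/70500 = 13.1844
P(35) = 1000000 / (1 + 13.1844·e^(−0.0378·35)) = 1000000 / (1 + 13.1844·0.266335)
= 1000000 / 4.51147 ≈ 221657.36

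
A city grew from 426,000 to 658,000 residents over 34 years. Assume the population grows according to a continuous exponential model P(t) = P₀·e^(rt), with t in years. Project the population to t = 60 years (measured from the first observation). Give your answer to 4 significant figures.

r = ln(658000/426000) / 34 ≈ 0.012787 per year
P(60) = 426000 · e^(0.012787·60) = 426000 · 2.1538 ≈ 917518.49

≈ 917,500 residents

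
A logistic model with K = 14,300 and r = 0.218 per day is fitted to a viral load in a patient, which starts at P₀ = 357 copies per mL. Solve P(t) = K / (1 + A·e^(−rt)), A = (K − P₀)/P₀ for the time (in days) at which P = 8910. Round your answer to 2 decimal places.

A = (14300 − 357)/357 = 39.05602
8910 = 14300/(1 + 39.05602·e^(−0.218t)) → 1 + 39.05602·e^(−0.218t) = 1.60494
e^(−0.218t) = 0.015489 → t = ln(64.562)/0.218 = 4.16763/0.218

t ≈ 19.12 days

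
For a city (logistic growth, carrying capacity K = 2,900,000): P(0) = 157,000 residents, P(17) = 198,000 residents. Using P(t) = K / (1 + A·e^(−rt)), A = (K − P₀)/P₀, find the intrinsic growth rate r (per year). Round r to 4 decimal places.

r ≈ 0.0145 per year

A = (2900000 − 157000)/157000 = 17.47134
198000 = 2900000/(1 + 17.47134·e^(−r·17)) → e^(−17r) = (14.64646 − 1)/17.47134 = 0.781077
r = −ln(0.781077)/17 = 0.24708/17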